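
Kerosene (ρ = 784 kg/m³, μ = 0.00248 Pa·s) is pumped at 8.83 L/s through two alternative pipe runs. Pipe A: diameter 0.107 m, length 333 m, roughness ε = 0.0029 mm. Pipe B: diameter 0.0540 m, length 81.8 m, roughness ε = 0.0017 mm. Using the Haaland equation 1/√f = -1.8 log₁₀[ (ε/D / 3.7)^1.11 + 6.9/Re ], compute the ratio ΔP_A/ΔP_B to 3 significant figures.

ΔP_A/ΔP_B ≈ 0.155

Pipe A: V = Q/A = 0.00883/0.008992 = 0.982 m/s; Re = 3.322e+04; ε/D = 2.71e-05; Haaland → f = 0.02281; ΔP_A = f(L/D)(ρV²/2) = 2.684e+04 Pa.
Pipe B: V = Q/A = 0.00883/0.00229 = 3.856 m/s; Re = 6.582e+04; ε/D = 3.15e-05; Haaland → f = 0.01958; ΔP_B = f(L/D)(ρV²/2) = 1.729e+05 Pa.
ΔP_A/ΔP_B = 2.684e+04/1.729e+05 = 0.155.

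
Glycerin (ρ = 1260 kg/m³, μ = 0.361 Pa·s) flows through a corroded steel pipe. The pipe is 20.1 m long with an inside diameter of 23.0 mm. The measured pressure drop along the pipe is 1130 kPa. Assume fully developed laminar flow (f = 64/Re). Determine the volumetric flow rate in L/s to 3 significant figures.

For laminar flow, f = 64/Re with Re = ρVD/μ, so Darcy-Weisbach reduces to ΔP = 32μLV/D². Solving for V: V = ΔP·D²/(32μL) = 1.13e+06·(0.023)²/(32·0.361·20.1) = 2.574 m/s.
Check: Re = ρVD/μ = 1260·2.574·0.023/0.361 = 206.7 < 2300, so the laminar assumption holds.
Q = V·A = 2.574·(π/4·0.023²) = 0.00107 m³/s = 1.07 L/s.

Q ≈ 1.07 L/s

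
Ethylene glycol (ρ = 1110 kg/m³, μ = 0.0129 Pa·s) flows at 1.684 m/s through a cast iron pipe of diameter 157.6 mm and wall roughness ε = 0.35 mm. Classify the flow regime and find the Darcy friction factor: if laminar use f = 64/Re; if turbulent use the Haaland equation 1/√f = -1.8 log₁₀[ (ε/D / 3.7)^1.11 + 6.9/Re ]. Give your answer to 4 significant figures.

Re = ρVD/μ = 1110·1.684·0.1576/0.0129 = 2.284e+04.
Re > 4000 → turbulent. ε/D = 0.00035/0.1576 = 0.00222; Haaland: 1/√f = -1.8 log₁₀[0.000265 + 0.000302] = 5.843, so f = 0.02929.

f ≈ 0.02929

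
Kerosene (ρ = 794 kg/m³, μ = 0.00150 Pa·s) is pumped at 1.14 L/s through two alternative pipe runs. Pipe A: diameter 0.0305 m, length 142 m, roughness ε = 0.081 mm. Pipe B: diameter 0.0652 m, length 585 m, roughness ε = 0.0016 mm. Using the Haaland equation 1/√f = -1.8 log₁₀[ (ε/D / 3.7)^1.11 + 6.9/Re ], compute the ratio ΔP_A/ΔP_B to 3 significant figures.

Pipe A: V = Q/A = 0.00114/0.0007306 = 1.56 m/s; Re = 2.519e+04; ε/D = 0.00266; Haaland → f = 0.0297; ΔP_A = f(L/D)(ρV²/2) = 1.337e+05 Pa.
Pipe B: V = Q/A = 0.00114/0.003339 = 0.3414 m/s; Re = 1.178e+04; ε/D = 2.45e-05; Haaland → f = 0.02956; ΔP_B = f(L/D)(ρV²/2) = 1.228e+04 Pa.
ΔP_A/ΔP_B = 1.337e+05/1.228e+04 = 10.9.

ΔP_A/ΔP_B ≈ 10.9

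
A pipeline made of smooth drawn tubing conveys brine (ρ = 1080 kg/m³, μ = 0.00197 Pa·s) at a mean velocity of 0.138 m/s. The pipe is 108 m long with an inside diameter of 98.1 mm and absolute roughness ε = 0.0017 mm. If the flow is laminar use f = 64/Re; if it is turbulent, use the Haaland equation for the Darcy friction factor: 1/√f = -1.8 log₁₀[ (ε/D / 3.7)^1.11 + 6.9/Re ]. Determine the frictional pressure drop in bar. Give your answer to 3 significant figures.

Reynolds number Re = ρVD/μ = 1080 · 0.138 · 0.0981 / 0.00197 = 7422.
Re > 4000 → turbulent. Relative roughness ε/D = 1.7e-06/0.0981 = 1.73e-05. Haaland: 1/√f = -1.8 log₁₀[(1.73e-05/3.7)^1.11 + 6.9/7422] = -1.8 log₁₀[1.21e-06 + 0.00093] = 5.456, so f = 0.03359.
Darcy-Weisbach: ΔP = f(L/D)(ρV²/2) = 0.03359·(108/0.0981)·(1080·0.138²/2) = 0.03359·1101·10.28 = 380.3 Pa.
ΔP = 380.3 Pa = 0.00380 bar.

ΔP ≈ 0.00380 bar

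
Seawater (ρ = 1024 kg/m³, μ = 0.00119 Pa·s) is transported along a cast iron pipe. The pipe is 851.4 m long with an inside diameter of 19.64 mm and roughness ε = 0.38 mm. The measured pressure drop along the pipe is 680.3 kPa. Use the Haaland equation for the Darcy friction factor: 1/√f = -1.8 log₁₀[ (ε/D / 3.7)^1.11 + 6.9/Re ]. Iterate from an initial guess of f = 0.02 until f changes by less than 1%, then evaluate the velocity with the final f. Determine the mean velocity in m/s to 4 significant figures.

V ≈ 0.7755 m/s

Rearranging Darcy-Weisbach: V = √(2·ΔP·D/(f·L·ρ)). With ε/D = 0.00038/0.01964 = 0.0193, iterate starting from f = 0.02:
  f = 0.02 → V = √(2·6.803e+05·0.01964/(0.02·851.4·1024)) = 1.238 m/s; Re = ρVD/μ = 2.092e+04; f → 0.04993
  f = 0.04993 → V = 0.7835 m/s; Re = 1.324e+04; f → 0.05094
  f = 0.05094 → V = 0.7757 m/s; Re = 1.311e+04; f → 0.05097
Converged (Δf/f < 1%). With the final f = 0.05097: V = √(2·6.803e+05·0.01964/(0.05097·851.4·1024)) = 0.7755 m/s.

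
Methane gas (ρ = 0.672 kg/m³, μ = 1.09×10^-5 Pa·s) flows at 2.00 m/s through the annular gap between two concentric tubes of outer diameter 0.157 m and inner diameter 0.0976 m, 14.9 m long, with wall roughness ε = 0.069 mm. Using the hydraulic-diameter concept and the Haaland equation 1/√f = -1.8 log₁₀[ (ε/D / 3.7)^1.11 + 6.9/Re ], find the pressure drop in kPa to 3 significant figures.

Hydraulic diameter D_h = 4A/P = D_o - D_i = 0.157 - 0.0976 = 0.0594 m.
Re = ρVD_h/μ = 0.672·2·0.0594/1.09e-05 = 7324.
ε/D_h = 6.9e-05/0.0594 = 0.00116; Haaland gives 1/√f = -1.8 log₁₀[0.000129+0.000942] = 5.346, so f = 0.03499.
ΔP = f(L/D_h)(ρV²/2) = 0.03499·14.9/0.0594·1.344 = 11.8 Pa.
ΔP = 0.0118 kPa.

ΔP ≈ 0.0118 kPa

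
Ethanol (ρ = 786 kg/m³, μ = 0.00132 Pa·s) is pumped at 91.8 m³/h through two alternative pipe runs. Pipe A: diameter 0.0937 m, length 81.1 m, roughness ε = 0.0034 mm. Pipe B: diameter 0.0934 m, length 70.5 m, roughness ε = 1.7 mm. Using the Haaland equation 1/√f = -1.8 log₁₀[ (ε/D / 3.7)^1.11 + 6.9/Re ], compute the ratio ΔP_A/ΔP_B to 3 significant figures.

Pipe A: V = Q/A = 0.0255/0.006896 = 3.698 m/s; Re = 2.063e+05; ε/D = 3.63e-05; Haaland → f = 0.01565; ΔP_A = f(L/D)(ρV²/2) = 7.279e+04 Pa.
Pipe B: V = Q/A = 0.0255/0.006851 = 3.722 m/s; Re = 2.07e+05; ε/D = 0.0182; Haaland → f = 0.04722; ΔP_B = f(L/D)(ρV²/2) = 1.94e+05 Pa.
ΔP_A/ΔP_B = 7.279e+04/1.94e+05 = 0.375.

ΔP_A/ΔP_B ≈ 0.375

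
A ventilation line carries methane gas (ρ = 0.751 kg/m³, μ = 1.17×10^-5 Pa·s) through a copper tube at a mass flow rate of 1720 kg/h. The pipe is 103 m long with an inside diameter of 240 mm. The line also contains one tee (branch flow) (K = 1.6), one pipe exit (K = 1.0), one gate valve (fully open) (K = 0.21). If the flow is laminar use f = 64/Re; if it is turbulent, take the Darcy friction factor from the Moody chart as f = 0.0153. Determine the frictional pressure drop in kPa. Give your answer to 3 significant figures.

ΔP ≈ 0.696 kPa

ṁ = 1720 kg/h = 1720/3600 = 0.4778 kg/s.
A = πD²/4 = π(0.24)²/4 = 0.04524 m²; mean velocity V = ṁ/(ρA) = 0.4778/(0.751 · 0.04524) = 14.06 m/s.
Reynolds number Re = ρVD/μ = 0.751 · 14.06 · 0.24 / 1.17e-05 = 2.166e+05.
Re > 4000 → turbulent; use the Moody-chart value f = 0.0153.
Total minor-loss coefficient ΣK = 1·1.6 + 1·1 + 1·0.21 = 2.81.
ΔP = [f·L/D + ΣK]·(ρV²/2) = [0.0153·103/0.24 + 2.81]·(0.751·14.06²/2) = [6.566 + 2.81]·74.26 = 696.3 Pa.
ΔP = 696.3 Pa = 0.696 kPa.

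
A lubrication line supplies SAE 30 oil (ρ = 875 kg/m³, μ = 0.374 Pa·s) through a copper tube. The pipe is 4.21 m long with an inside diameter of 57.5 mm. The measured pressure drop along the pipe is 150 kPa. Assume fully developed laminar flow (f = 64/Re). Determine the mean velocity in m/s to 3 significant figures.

V ≈ 9.84 m/s

For laminar flow, f = 64/Re with Re = ρVD/μ, so Darcy-Weisbach reduces to ΔP = 32μLV/D². Solving for V: V = ΔP·D²/(32μL) = 1.5e+05·(0.0575)²/(32·0.374·4.21) = 9.843 m/s.
Check: Re = ρVD/μ = 875·9.843·0.0575/0.374 = 1324 < 2300, so the laminar assumption holds.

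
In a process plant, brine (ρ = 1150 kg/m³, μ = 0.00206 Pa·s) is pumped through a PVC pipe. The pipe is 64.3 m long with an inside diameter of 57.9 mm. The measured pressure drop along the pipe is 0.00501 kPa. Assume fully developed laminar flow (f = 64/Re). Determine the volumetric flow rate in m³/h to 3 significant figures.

Q ≈ 0.0376 m³/h

For laminar flow, f = 64/Re with Re = ρVD/μ, so Darcy-Weisbach reduces to ΔP = 32μLV/D². Solving for V: V = ΔP·D²/(32μL) = 5.01·(0.0579)²/(32·0.00206·64.3) = 0.003962 m/s.
Check: Re = ρVD/μ = 1150·0.003962·0.0579/0.00206 = 128.1 < 2300, so the laminar assumption holds.
Q = V·A = 0.003962·(π/4·0.0579²) = 1.043e-05 m³/s = 0.0376 m³/h.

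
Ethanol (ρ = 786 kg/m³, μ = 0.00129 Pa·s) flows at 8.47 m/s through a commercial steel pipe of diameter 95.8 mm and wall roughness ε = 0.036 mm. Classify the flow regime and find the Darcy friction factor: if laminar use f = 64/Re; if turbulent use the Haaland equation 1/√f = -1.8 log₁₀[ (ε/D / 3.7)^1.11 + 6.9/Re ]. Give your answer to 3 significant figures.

f ≈ 0.0167

Re = ρVD/μ = 786·8.47·0.0958/0.00129 = 4.944e+05.
Re > 4000 → turbulent. ε/D = 3.6e-05/0.0958 = 0.000376; Haaland: 1/√f = -1.8 log₁₀[3.69e-05 + 1.4e-05] = 7.728, so f = 0.01674.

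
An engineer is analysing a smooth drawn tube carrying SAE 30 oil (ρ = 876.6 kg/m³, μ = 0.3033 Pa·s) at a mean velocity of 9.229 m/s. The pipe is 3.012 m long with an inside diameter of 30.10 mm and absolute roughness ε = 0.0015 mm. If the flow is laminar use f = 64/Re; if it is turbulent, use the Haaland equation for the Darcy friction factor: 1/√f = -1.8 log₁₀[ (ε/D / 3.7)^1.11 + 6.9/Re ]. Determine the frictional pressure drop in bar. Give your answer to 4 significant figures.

ΔP ≈ 2.978 bar

Reynolds number Re = ρVD/μ = 876.6 · 9.229 · 0.0301 / 0.303 = 802.9.
Re < 2300 → laminar flow, so f = 64/Re = 64/802.9 = 0.07971 (the turbulent correlation is not needed).
Darcy-Weisbach: ΔP = f(L/D)(ρV²/2) = 0.07971·(3.012/0.0301)·(876.6·9.229²/2) = 0.07971·100.1·3.733e+04 = 2.978e+05 Pa.
ΔP = 2.978e+05 Pa = 2.978 bar.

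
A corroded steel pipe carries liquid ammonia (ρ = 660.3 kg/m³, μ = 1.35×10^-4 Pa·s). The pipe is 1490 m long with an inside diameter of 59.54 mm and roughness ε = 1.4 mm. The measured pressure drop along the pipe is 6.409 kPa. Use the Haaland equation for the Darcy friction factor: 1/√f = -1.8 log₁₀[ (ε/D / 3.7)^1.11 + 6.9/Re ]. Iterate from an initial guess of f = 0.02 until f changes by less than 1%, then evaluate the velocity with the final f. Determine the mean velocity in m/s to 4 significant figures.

V ≈ 0.1211 m/s

Rearranging Darcy-Weisbach: V = √(2·ΔP·D/(f·L·ρ)). With ε/D = 0.0014/0.05954 = 0.0235, iterate starting from f = 0.02:
  f = 0.02 → V = √(2·6409·0.05954/(0.02·1490·660.3)) = 0.1969 m/s; Re = ρVD/μ = 5.735e+04; f → 0.05251
  f = 0.05251 → V = 0.1215 m/s; Re = 3.54e+04; f → 0.05288
Converged (Δf/f < 1%). With the final f = 0.05288: V = √(2·6409·0.05954/(0.05288·1490·660.3)) = 0.1211 m/s.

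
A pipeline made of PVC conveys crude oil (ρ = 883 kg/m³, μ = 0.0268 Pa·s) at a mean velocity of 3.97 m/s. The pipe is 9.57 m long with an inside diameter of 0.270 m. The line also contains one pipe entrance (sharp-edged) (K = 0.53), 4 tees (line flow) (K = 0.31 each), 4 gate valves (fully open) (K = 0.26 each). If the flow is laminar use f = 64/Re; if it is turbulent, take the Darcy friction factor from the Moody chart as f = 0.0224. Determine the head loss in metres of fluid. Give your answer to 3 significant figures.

Reynolds number Re = ρVD/μ = 883 · 3.97 · 0.27 / 0.0268 = 3.532e+04.
Re > 4000 → turbulent; use the Moody-chart value f = 0.0224.
Total minor-loss coefficient ΣK = 1·0.53 + 4·0.31 + 4·0.26 = 2.81.
ΔP = [f·L/D + ΣK]·(ρV²/2) = [0.0224·9.57/0.27 + 2.81]·(883·3.97²/2) = [0.794 + 2.81]·6958 = 2.508e+04 Pa.
Head loss h_f = ΔP/(ρg) = 2.508e+04/(883·9.81) = 2.90 m.

h_f ≈ 2.90 m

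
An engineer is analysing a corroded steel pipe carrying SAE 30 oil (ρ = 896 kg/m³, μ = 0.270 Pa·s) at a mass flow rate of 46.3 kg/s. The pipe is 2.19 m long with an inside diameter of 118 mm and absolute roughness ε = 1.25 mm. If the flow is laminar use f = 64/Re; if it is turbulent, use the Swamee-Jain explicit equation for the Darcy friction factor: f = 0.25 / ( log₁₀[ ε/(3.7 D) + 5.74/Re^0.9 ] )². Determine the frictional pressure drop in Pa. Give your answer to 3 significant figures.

A = πD²/4 = π(0.118)²/4 = 0.01094 m²; mean velocity V = ṁ/(ρA) = 46.3/(896 · 0.01094) = 4.725 m/s.
Reynolds number Re = ρVD/μ = 896 · 4.725 · 0.118 / 0.27 = 1850.
Re < 2300 → laminar flow, so f = 64/Re = 64/1850 = 0.03459 (the turbulent correlation is not needed).
Darcy-Weisbach: ΔP = f(L/D)(ρV²/2) = 0.03459·(2.19/0.118)·(896·4.725²/2) = 0.03459·18.56·1e+04 = 6421 Pa.

ΔP ≈ 6420 Pa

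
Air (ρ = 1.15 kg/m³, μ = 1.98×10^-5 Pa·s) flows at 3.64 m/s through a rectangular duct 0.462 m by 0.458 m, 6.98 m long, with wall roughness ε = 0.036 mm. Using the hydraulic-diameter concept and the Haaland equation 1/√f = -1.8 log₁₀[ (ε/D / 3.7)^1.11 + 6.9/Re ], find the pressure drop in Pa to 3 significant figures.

Hydraulic diameter D_h = 4A/P = 4·(0.462·0.458)/(2·(0.462+0.458)) = 0.8464/1.84 = 0.46 m.
Re = ρVD_h/μ = 1.15·3.64·0.46/1.98e-05 = 9.725e+04.
ε/D_h = 3.6e-05/0.46 = 7.83e-05; Haaland gives 1/√f = -1.8 log₁₀[6.47e-06+7.1e-05] = 7.4, so f = 0.01826.
ΔP = f(L/D_h)(ρV²/2) = 0.01826·6.98/0.46·7.619 = 2.111 Pa.

ΔP ≈ 2.11 Pa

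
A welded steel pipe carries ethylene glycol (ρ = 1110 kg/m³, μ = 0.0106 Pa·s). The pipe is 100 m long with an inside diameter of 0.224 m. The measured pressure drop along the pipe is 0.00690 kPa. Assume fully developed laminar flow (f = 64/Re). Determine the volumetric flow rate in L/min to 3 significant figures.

For laminar flow, f = 64/Re with Re = ρVD/μ, so Darcy-Weisbach reduces to ΔP = 32μLV/D². Solving for V: V = ΔP·D²/(32μL) = 6.9·(0.224)²/(32·0.0106·100) = 0.01021 m/s.
Check: Re = ρVD/μ = 1110·0.01021·0.224/0.0106 = 239.4 < 2300, so the laminar assumption holds.
Q = V·A = 0.01021·(π/4·0.224²) = 0.0004022 m³/s = 24.1 L/min.

Q ≈ 24.1 L/min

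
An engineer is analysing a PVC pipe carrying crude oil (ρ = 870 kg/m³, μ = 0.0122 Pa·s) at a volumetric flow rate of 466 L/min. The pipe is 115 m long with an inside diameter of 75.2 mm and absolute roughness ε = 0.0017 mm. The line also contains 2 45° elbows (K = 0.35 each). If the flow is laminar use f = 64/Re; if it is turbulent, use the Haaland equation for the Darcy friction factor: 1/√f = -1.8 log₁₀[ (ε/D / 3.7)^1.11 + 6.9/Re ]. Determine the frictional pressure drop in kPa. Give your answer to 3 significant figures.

Q = 466 L/min = 466/60000 = 0.007767 m³/s.
Cross-sectional area A = πD²/4 = π(0.0752)²/4 = 0.004441 m²; mean velocity V = Q/A = 0.007767/0.004441 = 1.749 m/s.
Reynolds number Re = ρVD/μ = 870 · 1.749 · 0.0752 / 0.0122 = 9377.
Re > 4000 → turbulent. Relative roughness ε/D = 1.7e-06/0.0752 = 2.26e-05. Haaland: 1/√f = -1.8 log₁₀[(2.26e-05/3.7)^1.11 + 6.9/9377] = -1.8 log₁₀[1.63e-06 + 0.000736] = 5.638, so f = 0.03146.
Total minor-loss coefficient ΣK = 2·0.35 = 0.7.
ΔP = [f·L/D + ΣK]·(ρV²/2) = [0.03146·115/0.0752 + 0.7]·(870·1.749²/2) = [48.11 + 0.7]·1330 = 6.492e+04 Pa.
ΔP = 6.492e+04 Pa = 64.9 kPa.

ΔP ≈ 64.9 kPa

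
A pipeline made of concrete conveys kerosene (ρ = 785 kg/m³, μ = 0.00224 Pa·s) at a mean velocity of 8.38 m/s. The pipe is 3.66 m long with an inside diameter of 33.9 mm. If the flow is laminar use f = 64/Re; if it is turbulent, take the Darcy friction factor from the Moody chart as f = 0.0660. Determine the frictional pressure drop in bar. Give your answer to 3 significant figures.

Reynolds number Re = ρVD/μ = 785 · 8.38 · 0.0339 / 0.00224 = 9.956e+04.
Re > 4000 → turbulent; use the Moody-chart value f = 0.0660.
Darcy-Weisbach: ΔP = f(L/D)(ρV²/2) = 0.066·(3.66/0.0339)·(785·8.38²/2) = 0.066·108·2.756e+04 = 1.964e+05 Pa.
ΔP = 1.964e+05 Pa = 1.96 bar.

ΔP ≈ 1.96 bar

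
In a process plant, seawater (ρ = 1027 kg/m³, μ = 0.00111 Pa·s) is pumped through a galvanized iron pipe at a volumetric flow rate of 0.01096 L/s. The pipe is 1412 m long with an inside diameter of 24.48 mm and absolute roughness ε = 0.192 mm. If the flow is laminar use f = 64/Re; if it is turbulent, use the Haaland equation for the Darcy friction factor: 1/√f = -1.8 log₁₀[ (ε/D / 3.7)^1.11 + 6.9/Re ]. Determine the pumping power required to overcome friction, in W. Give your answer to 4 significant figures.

Q = 0.01096 L/s = 0.01096/1000 = 1.096e-05 m³/s.
Cross-sectional area A = πD²/4 = π(0.02448)²/4 = 0.0004707 m²; mean velocity V = Q/A = 1.096e-05/0.0004707 = 0.02329 m/s.
Reynolds number Re = ρVD/μ = 1027 · 0.02329 · 0.02448 / 0.00111 = 527.4.
Re < 2300 → laminar flow, so f = 64/Re = 64/527.4 = 0.1213 (the turbulent correlation is not needed).
Darcy-Weisbach: ΔP = f(L/D)(ρV²/2) = 0.1213·(1412/0.02448)·(1027·0.02329²/2) = 0.1213·5.768e+04·0.2784 = 1949 Pa.
Pumping power P = QΔP = 1.096e-05·1949 = 0.021360 W = 0.02136 W.

P ≈ 0.02136 W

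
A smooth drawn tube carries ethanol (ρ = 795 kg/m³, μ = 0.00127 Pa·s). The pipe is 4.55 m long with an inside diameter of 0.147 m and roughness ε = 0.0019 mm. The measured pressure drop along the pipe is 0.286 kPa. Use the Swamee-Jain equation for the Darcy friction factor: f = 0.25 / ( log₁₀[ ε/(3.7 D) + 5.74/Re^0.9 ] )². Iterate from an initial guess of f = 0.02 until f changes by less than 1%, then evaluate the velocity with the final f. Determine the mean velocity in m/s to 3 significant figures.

Rearranging Darcy-Weisbach: V = √(2·ΔP·D/(f·L·ρ)). With ε/D = 1.9e-06/0.147 = 1.29e-05, iterate starting from f = 0.02:
  f = 0.02 → V = √(2·286·0.147/(0.02·4.55·795)) = 1.078 m/s; Re = ρVD/μ = 9.92e+04; f → 0.01797
  f = 0.01797 → V = 1.137 m/s; Re = 1.047e+05; f → 0.01778
  f = 0.01778 → V = 1.144 m/s; Re = 1.052e+05; f → 0.01776
Converged (Δf/f < 1%). With the final f = 0.01776: V = √(2·286·0.147/(0.01776·4.55·795)) = 1.144 m/s.

V ≈ 1.14 m/s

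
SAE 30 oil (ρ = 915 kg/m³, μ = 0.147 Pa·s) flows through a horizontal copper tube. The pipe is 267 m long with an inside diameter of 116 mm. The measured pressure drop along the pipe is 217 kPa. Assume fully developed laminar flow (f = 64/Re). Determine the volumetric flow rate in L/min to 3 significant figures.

Q ≈ 1470 L/min

For laminar flow, f = 64/Re with Re = ρVD/μ, so Darcy-Weisbach reduces to ΔP = 32μLV/D². Solving for V: V = ΔP·D²/(32μL) = 2.17e+05·(0.116)²/(32·0.147·267) = 2.325 m/s.
Check: Re = ρVD/μ = 915·2.325·0.116/0.147 = 1679 < 2300, so the laminar assumption holds.
Q = V·A = 2.325·(π/4·0.116²) = 0.02457 m³/s = 1470 L/min.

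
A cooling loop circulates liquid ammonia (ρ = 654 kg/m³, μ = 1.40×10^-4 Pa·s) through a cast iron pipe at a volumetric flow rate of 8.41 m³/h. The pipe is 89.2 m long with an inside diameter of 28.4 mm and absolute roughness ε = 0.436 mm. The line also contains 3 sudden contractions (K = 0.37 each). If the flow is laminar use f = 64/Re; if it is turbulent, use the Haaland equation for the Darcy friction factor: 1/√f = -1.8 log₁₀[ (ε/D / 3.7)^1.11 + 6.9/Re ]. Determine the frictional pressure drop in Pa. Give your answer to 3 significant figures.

Q = 8.41 m³/h = 8.41/3600 = 0.002336 m³/s.
Cross-sectional area A = πD²/4 = π(0.0284)²/4 = 0.0006335 m²; mean velocity V = Q/A = 0.002336/0.0006335 = 3.688 m/s.
Reynolds number Re = ρVD/μ = 654 · 3.688 · 0.0284 / 0.00014 = 4.893e+05.
Re > 4000 → turbulent. Relative roughness ε/D = 0.000436/0.0284 = 0.0154. Haaland: 1/√f = -1.8 log₁₀[(0.0154/3.7)^1.11 + 6.9/4.893e+05] = -1.8 log₁₀[0.00227 + 1.41e-05] = 4.754, so f = 0.04424.
Total minor-loss coefficient ΣK = 3·0.37 = 1.11.
ΔP = [f·L/D + ΣK]·(ρV²/2) = [0.04424·89.2/0.0284 + 1.11]·(654·3.688²/2) = [138.9 + 1.11]·4447 = 6.228e+05 Pa.

ΔP ≈ 623000 Pa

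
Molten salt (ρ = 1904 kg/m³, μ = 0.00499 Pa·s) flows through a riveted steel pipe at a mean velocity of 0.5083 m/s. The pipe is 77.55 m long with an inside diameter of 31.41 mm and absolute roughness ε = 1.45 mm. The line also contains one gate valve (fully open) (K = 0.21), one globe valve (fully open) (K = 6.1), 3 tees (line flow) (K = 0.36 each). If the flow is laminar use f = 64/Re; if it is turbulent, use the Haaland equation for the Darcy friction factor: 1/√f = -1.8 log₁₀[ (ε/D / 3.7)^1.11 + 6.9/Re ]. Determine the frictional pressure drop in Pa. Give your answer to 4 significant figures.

ΔP ≈ 46260 Pa

Reynolds number Re = ρVD/μ = 1904 · 0.5083 · 0.03141 / 0.00499 = 6092.
Re > 4000 → turbulent. Relative roughness ε/D = 0.00145/0.03141 = 0.0462. Haaland: 1/√f = -1.8 log₁₀[(0.0462/3.7)^1.11 + 6.9/6092] = -1.8 log₁₀[0.0077 + 0.00113] = 3.697, so f = 0.07317.
Total minor-loss coefficient ΣK = 1·0.21 + 1·6.1 + 3·0.36 = 7.39.
ΔP = [f·L/D + ΣK]·(ρV²/2) = [0.07317·77.55/0.03141 + 7.39]·(1904·0.5083²/2) = [180.7 + 7.39]·246 = 4.626e+04 Pa.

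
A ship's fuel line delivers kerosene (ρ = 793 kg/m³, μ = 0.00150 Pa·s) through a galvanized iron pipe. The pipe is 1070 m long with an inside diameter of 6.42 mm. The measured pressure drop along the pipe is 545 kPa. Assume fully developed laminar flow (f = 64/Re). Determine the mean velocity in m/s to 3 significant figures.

V ≈ 0.437 m/s

For laminar flow, f = 64/Re with Re = ρVD/μ, so Darcy-Weisbach reduces to ΔP = 32μLV/D². Solving for V: V = ΔP·D²/(32μL) = 5.45e+05·(0.00642)²/(32·0.0015·1070) = 0.4374 m/s.
Check: Re = ρVD/μ = 793·0.4374·0.00642/0.0015 = 1484 < 2300, so the laminar assumption holds.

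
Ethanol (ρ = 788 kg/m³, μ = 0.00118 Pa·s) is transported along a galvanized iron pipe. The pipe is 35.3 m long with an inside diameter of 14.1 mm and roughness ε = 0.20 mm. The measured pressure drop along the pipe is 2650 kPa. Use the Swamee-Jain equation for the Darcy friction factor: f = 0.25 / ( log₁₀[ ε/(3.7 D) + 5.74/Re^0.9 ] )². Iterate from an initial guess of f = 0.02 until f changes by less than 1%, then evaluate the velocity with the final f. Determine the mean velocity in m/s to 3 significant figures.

V ≈ 7.84 m/s

Rearranging Darcy-Weisbach: V = √(2·ΔP·D/(f·L·ρ)). With ε/D = 0.0002/0.0141 = 0.0142, iterate starting from f = 0.02:
  f = 0.02 → V = √(2·2.65e+06·0.0141/(0.02·35.3·788)) = 11.59 m/s; Re = ρVD/μ = 1.091e+05; f → 0.04348
  f = 0.04348 → V = 7.86 m/s; Re = 7.401e+04; f → 0.04376
Converged (Δf/f < 1%). With the final f = 0.04376: V = √(2·2.65e+06·0.0141/(0.04376·35.3·788)) = 7.836 m/s.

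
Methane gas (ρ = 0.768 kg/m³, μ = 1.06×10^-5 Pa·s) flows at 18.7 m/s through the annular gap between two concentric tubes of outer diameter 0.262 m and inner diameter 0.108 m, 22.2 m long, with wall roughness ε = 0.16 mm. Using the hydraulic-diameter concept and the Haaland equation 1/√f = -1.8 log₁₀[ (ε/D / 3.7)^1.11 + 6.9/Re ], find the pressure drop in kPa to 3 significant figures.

ΔP ≈ 0.407 kPa

Hydraulic diameter D_h = 4A/P = D_o - D_i = 0.262 - 0.108 = 0.154 m.
Re = ρVD_h/μ = 0.768·18.7·0.154/1.06e-05 = 2.086e+05.
ε/D_h = 0.00016/0.154 = 0.00104; Haaland gives 1/√f = -1.8 log₁₀[0.000114+3.31e-05] = 6.897, so f = 0.02102.
ΔP = f(L/D_h)(ρV²/2) = 0.02102·22.2/0.154·134.3 = 406.9 Pa.
ΔP = 0.407 kPa.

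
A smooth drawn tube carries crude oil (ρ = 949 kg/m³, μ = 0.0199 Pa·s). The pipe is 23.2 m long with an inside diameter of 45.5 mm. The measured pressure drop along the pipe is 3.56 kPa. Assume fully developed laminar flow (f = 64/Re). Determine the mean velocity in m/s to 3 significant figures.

V ≈ 0.499 m/s

For laminar flow, f = 64/Re with Re = ρVD/μ, so Darcy-Weisbach reduces to ΔP = 32μLV/D². Solving for V: V = ΔP·D²/(32μL) = 3560·(0.0455)²/(32·0.0199·23.2) = 0.4989 m/s.
Check: Re = ρVD/μ = 949·0.4989·0.0455/0.0199 = 1082 < 2300, so the laminar assumption holds.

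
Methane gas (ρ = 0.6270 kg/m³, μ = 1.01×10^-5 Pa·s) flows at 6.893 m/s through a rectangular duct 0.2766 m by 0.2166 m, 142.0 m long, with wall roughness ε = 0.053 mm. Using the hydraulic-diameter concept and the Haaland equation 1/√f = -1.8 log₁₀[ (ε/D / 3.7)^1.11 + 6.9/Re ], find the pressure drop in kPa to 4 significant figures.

Hydraulic diameter D_h = 4A/P = 4·(0.2766·0.2166)/(2·(0.2766+0.2166)) = 0.2396/0.9864 = 0.243 m.
Re = ρVD_h/μ = 0.627·6.893·0.243/1.01e-05 = 1.04e+05.
ε/D_h = 5.3e-05/0.243 = 0.000218; Haaland gives 1/√f = -1.8 log₁₀[2.02e-05+6.64e-05] = 7.313, so f = 0.0187.
ΔP = f(L/D_h)(ρV²/2) = 0.0187·142/0.243·14.9 = 162.8 Pa.
ΔP = 0.1628 kPa.

ΔP ≈ 0.1628 kPa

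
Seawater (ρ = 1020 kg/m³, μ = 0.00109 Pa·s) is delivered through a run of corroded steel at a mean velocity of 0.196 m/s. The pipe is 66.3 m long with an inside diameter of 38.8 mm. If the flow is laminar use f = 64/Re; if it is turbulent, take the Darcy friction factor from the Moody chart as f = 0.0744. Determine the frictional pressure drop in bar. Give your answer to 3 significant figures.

Reynolds number Re = ρVD/μ = 1020 · 0.196 · 0.0388 / 0.00109 = 7116.
Re > 4000 → turbulent; use the Moody-chart value f = 0.0744.
Darcy-Weisbach: ΔP = f(L/D)(ρV²/2) = 0.0744·(66.3/0.0388)·(1020·0.196²/2) = 0.0744·1709·19.59 = 2491 Pa.
ΔP = 2491 Pa = 0.0249 bar.

ΔP ≈ 0.0249 bar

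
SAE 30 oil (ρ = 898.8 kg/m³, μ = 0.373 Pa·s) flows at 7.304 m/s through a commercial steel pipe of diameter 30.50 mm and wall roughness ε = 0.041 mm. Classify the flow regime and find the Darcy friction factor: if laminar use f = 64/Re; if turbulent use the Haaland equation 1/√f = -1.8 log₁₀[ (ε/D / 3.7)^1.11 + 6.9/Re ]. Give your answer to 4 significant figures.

Re = ρVD/μ = 898.8·7.304·0.0305/0.373 = 536.8.
Re < 2300 → laminar, so f = 64/Re = 0.1192 (roughness is irrelevant in laminar flow).

f ≈ 0.1192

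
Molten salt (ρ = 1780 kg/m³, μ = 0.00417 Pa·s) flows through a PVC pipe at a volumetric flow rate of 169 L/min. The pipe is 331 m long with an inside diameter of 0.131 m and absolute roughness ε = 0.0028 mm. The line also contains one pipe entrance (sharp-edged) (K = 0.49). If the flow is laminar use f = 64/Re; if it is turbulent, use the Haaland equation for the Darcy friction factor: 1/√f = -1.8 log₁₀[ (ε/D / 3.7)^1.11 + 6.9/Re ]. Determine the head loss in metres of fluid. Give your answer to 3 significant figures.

Q = 169 L/min = 169/60000 = 0.002817 m³/s.
Cross-sectional area A = πD²/4 = π(0.131)²/4 = 0.01348 m²; mean velocity V = Q/A = 0.002817/0.01348 = 0.209 m/s.
Reynolds number Re = ρVD/μ = 1780 · 0.209 · 0.131 / 0.00417 = 1.169e+04.
Re > 4000 → turbulent. Relative roughness ε/D = 2.8e-06/0.131 = 2.14e-05. Haaland: 1/√f = -1.8 log₁₀[(2.14e-05/3.7)^1.11 + 6.9/1.169e+04] = -1.8 log₁₀[1.53e-06 + 0.00059] = 5.81, so f = 0.02963.
Total minor-loss coefficient ΣK = 1·0.49 = 0.49.
ΔP = [f·L/D + ΣK]·(ρV²/2) = [0.02963·331/0.131 + 0.49]·(1780·0.209²/2) = [74.86 + 0.49]·38.87 = 2929 Pa.
Head loss h_f = ΔP/(ρg) = 2929/(1780·9.81) = 0.168 m.

h_f ≈ 0.168 m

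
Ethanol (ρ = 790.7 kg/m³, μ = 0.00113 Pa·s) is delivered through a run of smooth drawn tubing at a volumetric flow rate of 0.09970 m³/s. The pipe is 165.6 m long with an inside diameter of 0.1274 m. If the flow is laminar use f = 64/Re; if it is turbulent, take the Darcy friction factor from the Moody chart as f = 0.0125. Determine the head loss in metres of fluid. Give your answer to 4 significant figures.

Cross-sectional area A = πD²/4 = π(0.1274)²/4 = 0.01275 m²; mean velocity V = Q/A = 0.0997/0.01275 = 7.821 m/s.
Reynolds number Re = ρVD/μ = 790.7 · 7.821 · 0.1274 / 0.00113 = 6.972e+05.
Re > 4000 → turbulent; use the Moody-chart value f = 0.0125.
Darcy-Weisbach: ΔP = f(L/D)(ρV²/2) = 0.0125·(165.6/0.1274)·(790.7·7.821²/2) = 0.0125·1300·2.418e+04 = 3.929e+05 Pa.
Head loss h_f = ΔP/(ρg) = 3.929e+05/(790.7·9.81) = 50.66 m.

h_f ≈ 50.66 m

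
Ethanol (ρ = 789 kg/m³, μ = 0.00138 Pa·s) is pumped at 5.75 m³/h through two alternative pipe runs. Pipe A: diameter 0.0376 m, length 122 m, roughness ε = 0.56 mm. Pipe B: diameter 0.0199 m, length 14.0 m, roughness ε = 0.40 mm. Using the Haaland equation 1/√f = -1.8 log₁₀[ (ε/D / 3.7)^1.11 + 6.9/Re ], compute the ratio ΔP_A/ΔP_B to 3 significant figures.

Pipe A: V = Q/A = 0.001597/0.00111 = 1.438 m/s; Re = 3.092e+04; ε/D = 0.0149; Haaland → f = 0.04508; ΔP_A = f(L/D)(ρV²/2) = 1.194e+05 Pa.
Pipe B: V = Q/A = 0.001597/0.000311 = 5.135 m/s; Re = 5.843e+04; ε/D = 0.0201; Haaland → f = 0.04947; ΔP_B = f(L/D)(ρV²/2) = 3.621e+05 Pa.
ΔP_A/ΔP_B = 1.194e+05/3.621e+05 = 0.330.

ΔP_A/ΔP_B ≈ 0.330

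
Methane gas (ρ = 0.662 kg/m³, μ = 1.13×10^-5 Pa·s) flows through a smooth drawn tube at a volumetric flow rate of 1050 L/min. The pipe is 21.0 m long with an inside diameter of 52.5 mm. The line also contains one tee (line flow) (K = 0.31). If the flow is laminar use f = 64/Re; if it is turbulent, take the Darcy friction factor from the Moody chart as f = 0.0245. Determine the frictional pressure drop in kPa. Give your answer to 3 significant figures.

Q = 1050 L/min = 1050/60000 = 0.0175 m³/s.
Cross-sectional area A = πD²/4 = π(0.0525)²/4 = 0.002165 m²; mean velocity V = Q/A = 0.0175/0.002165 = 8.084 m/s.
Reynolds number Re = ρVD/μ = 0.662 · 8.084 · 0.0525 / 1.13e-05 = 2.486e+04.
Re > 4000 → turbulent; use the Moody-chart value f = 0.0245.
Total minor-loss coefficient ΣK = 1·0.31 = 0.31.
ΔP = [f·L/D + ΣK]·(ρV²/2) = [0.0245·21/0.0525 + 0.31]·(0.662·8.084²/2) = [9.8 + 0.31]·21.63 = 218.7 Pa.
ΔP = 218.7 Pa = 0.219 kPa.

ΔP ≈ 0.219 kPa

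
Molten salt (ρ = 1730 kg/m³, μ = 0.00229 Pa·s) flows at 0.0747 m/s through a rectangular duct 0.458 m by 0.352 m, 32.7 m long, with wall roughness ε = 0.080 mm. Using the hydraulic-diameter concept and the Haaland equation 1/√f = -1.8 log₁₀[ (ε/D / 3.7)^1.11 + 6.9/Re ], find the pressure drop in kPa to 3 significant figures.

Hydraulic diameter D_h = 4A/P = 4·(0.458·0.352)/(2·(0.458+0.352)) = 0.6449/1.62 = 0.3981 m.
Re = ρVD_h/μ = 1730·0.0747·0.3981/0.00229 = 2.246e+04.
ε/D_h = 8e-05/0.3981 = 0.000201; Haaland gives 1/√f = -1.8 log₁₀[1.84e-05+0.000307] = 6.277, so f = 0.02538.
ΔP = f(L/D_h)(ρV²/2) = 0.02538·32.7/0.3981·4.827 = 10.06 Pa.
ΔP = 0.0101 kPa.

ΔP ≈ 0.0101 kPa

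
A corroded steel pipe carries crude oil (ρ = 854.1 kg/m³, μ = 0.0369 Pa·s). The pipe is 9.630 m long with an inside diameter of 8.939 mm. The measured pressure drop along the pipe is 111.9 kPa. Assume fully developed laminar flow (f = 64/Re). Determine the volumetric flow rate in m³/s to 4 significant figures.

For laminar flow, f = 64/Re with Re = ρVD/μ, so Darcy-Weisbach reduces to ΔP = 32μLV/D². Solving for V: V = ΔP·D²/(32μL) = 1.119e+05·(0.008939)²/(32·0.0369·9.63) = 0.7863 m/s.
Check: Re = ρVD/μ = 854.1·0.7863·0.008939/0.0369 = 162.7 < 2300, so the laminar assumption holds.
Q = V·A = 0.7863·(π/4·0.008939²) = 4.935e-05 m³/s = 4.935×10^-5 m³/s.

Q ≈ 4.935×10^-5 m³/s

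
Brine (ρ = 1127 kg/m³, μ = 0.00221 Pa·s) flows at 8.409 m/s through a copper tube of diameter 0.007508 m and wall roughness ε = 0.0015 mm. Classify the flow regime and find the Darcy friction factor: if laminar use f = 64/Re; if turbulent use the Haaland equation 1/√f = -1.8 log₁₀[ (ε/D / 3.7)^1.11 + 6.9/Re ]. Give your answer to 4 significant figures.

f ≈ 0.02338

Re = ρVD/μ = 1127·8.409·0.007508/0.00221 = 3.22e+04.
Re > 4000 → turbulent. ε/D = 1.5e-06/0.007508 = 0.0002; Haaland: 1/√f = -1.8 log₁₀[1.83e-05 + 0.000214] = 6.54, so f = 0.02338.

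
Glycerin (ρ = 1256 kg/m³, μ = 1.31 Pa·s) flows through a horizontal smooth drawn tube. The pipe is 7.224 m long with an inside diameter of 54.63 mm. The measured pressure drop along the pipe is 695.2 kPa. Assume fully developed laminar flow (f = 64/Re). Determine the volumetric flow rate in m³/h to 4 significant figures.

For laminar flow, f = 64/Re with Re = ρVD/μ, so Darcy-Weisbach reduces to ΔP = 32μLV/D². Solving for V: V = ΔP·D²/(32μL) = 6.952e+05·(0.05463)²/(32·1.31·7.224) = 6.851 m/s.
Check: Re = ρVD/μ = 1256·6.851·0.05463/1.31 = 358.9 < 2300, so the laminar assumption holds.
Q = V·A = 6.851·(π/4·0.05463²) = 0.01606 m³/s = 57.81 m³/h.

Q ≈ 57.81 m³/h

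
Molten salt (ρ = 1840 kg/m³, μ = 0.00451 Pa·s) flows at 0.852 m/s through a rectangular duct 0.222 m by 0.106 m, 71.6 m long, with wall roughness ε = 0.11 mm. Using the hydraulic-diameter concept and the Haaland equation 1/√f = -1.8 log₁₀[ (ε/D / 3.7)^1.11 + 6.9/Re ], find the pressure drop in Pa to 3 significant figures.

Hydraulic diameter D_h = 4A/P = 4·(0.222·0.106)/(2·(0.222+0.106)) = 0.09413/0.656 = 0.1435 m.
Re = ρVD_h/μ = 1840·0.852·0.1435/0.00451 = 4.988e+04.
ε/D_h = 0.00011/0.1435 = 0.000767; Haaland gives 1/√f = -1.8 log₁₀[8.15e-05+0.000138] = 6.584, so f = 0.02307.
ΔP = f(L/D_h)(ρV²/2) = 0.02307·71.6/0.1435·667.8 = 7687 Pa.

ΔP ≈ 7690 Pa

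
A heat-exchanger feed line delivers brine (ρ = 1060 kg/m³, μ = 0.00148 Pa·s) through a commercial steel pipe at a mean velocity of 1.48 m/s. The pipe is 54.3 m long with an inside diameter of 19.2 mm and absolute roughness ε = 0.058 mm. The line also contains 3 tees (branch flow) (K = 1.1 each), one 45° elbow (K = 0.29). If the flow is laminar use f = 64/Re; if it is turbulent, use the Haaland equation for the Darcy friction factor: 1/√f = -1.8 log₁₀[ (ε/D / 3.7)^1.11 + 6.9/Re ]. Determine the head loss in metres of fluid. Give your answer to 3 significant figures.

h_f ≈ 10.2 m

Reynolds number Re = ρVD/μ = 1060 · 1.48 · 0.0192 / 0.00148 = 2.035e+04.
Re > 4000 → turbulent. Relative roughness ε/D = 5.8e-05/0.0192 = 0.00302. Haaland: 1/√f = -1.8 log₁₀[(0.00302/3.7)^1.11 + 6.9/2.035e+04] = -1.8 log₁₀[0.000373 + 0.000339] = 5.665, so f = 0.03116.
Total minor-loss coefficient ΣK = 3·1.1 + 1·0.29 = 3.59.
ΔP = [f·L/D + ΣK]·(ρV²/2) = [0.03116·54.3/0.0192 + 3.59]·(1060·1.48²/2) = [88.12 + 3.59]·1161 = 1.065e+05 Pa.
Head loss h_f = ΔP/(ρg) = 1.065e+05/(1060·9.81) = 10.2 m.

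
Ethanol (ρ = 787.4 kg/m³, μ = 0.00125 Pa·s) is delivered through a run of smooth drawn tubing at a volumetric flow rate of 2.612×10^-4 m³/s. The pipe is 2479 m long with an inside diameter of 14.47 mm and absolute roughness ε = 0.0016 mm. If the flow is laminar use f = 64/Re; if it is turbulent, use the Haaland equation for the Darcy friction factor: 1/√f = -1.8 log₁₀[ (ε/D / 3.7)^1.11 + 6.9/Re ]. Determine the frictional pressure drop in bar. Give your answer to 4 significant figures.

ΔP ≈ 47.84 bar

Cross-sectional area A = πD²/4 = π(0.01447)²/4 = 0.0001644 m²; mean velocity V = Q/A = 0.0002612/0.0001644 = 1.588 m/s.
Reynolds number Re = ρVD/μ = 787.4 · 1.588 · 0.01447 / 0.00125 = 1.448e+04.
Re > 4000 → turbulent. Relative roughness ε/D = 1.6e-06/0.01447 = 0.000111. Haaland: 1/√f = -1.8 log₁₀[(0.000111/3.7)^1.11 + 6.9/1.448e+04] = -1.8 log₁₀[9.5e-06 + 0.000477] = 5.964, so f = 0.02812.
Darcy-Weisbach: ΔP = f(L/D)(ρV²/2) = 0.02812·(2479/0.01447)·(787.4·1.588²/2) = 0.02812·1.713e+05·993.2 = 4.784e+06 Pa.
ΔP = 4.784e+06 Pa = 47.84 bar.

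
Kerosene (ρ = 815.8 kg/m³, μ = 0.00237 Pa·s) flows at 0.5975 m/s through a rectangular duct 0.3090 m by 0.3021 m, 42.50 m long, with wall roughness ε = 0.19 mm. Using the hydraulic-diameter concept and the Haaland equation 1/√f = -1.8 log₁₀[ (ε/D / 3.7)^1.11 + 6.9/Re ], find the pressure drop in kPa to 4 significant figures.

ΔP ≈ 0.4426 kPa

Hydraulic diameter D_h = 4A/P = 4·(0.309·0.3021)/(2·(0.309+0.3021)) = 0.3734/1.222 = 0.3055 m.
Re = ρVD_h/μ = 815.8·0.5975·0.3055/0.00237 = 6.283e+04.
ε/D_h = 0.00019/0.3055 = 0.000622; Haaland gives 1/√f = -1.8 log₁₀[6.46e-05+0.00011] = 6.765, so f = 0.02185.
ΔP = f(L/D_h)(ρV²/2) = 0.02185·42.5/0.3055·145.6 = 442.6 Pa.
ΔP = 0.4426 kPa.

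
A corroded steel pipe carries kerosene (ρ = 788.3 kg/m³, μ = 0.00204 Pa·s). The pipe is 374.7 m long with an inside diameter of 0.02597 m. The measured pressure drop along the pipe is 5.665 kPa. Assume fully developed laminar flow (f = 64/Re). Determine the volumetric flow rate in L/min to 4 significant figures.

Q ≈ 4.964 L/min

For laminar flow, f = 64/Re with Re = ρVD/μ, so Darcy-Weisbach reduces to ΔP = 32μLV/D². Solving for V: V = ΔP·D²/(32μL) = 5665·(0.02597)²/(32·0.00204·374.7) = 0.1562 m/s.
Check: Re = ρVD/μ = 788.3·0.1562·0.02597/0.00204 = 1568 < 2300, so the laminar assumption holds.
Q = V·A = 0.1562·(π/4·0.02597²) = 8.274e-05 m³/s = 4.964 L/min.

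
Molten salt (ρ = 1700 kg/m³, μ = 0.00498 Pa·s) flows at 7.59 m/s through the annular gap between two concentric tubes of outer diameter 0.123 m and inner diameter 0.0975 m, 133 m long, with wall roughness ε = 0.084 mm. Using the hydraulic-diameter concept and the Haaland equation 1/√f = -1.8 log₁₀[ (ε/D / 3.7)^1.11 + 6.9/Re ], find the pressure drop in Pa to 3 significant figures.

ΔP ≈ 7.29×10^6 Pa

Hydraulic diameter D_h = 4A/P = D_o - D_i = 0.123 - 0.0975 = 0.0255 m.
Re = ρVD_h/μ = 1700·7.59·0.0255/0.00498 = 6.607e+04.
ε/D_h = 8.4e-05/0.0255 = 0.00329; Haaland gives 1/√f = -1.8 log₁₀[0.000411+0.000104] = 5.918, so f = 0.02855.
ΔP = f(L/D_h)(ρV²/2) = 0.02855·133/0.0255·4.897e+04 = 7.293e+06 Pa.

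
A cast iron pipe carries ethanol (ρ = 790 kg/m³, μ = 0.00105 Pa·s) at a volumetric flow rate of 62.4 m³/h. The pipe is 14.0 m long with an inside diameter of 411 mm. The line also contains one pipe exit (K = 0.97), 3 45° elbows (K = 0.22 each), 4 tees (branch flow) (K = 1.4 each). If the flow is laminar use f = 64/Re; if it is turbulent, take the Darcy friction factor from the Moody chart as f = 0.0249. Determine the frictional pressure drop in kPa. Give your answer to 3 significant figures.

Q = 62.4 m³/h = 62.4/3600 = 0.01733 m³/s.
Cross-sectional area A = πD²/4 = π(0.411)²/4 = 0.1327 m²; mean velocity V = Q/A = 0.01733/0.1327 = 0.1306 m/s.
Reynolds number Re = ρVD/μ = 790 · 0.1306 · 0.411 / 0.00105 = 4.04e+04.
Re > 4000 → turbulent; use the Moody-chart value f = 0.0249.
Total minor-loss coefficient ΣK = 1·0.97 + 3·0.22 + 4·1.4 = 7.23.
ΔP = [f·L/D + ΣK]·(ρV²/2) = [0.0249·14/0.411 + 7.23]·(790·0.1306²/2) = [0.8482 + 7.23]·6.742 = 54.47 Pa.
ΔP = 54.47 Pa = 0.0545 kPa.

ΔP ≈ 0.0545 kPa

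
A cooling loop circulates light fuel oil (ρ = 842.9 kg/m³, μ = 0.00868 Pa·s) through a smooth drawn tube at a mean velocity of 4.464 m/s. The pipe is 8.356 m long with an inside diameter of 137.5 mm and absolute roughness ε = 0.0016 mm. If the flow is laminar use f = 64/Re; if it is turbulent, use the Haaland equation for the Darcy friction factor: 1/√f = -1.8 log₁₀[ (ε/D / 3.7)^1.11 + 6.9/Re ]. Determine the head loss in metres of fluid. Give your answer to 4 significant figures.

h_f ≈ 1.231 m

Reynolds number Re = ρVD/μ = 842.9 · 4.464 · 0.1375 / 0.00868 = 5.961e+04.
Re > 4000 → turbulent. Relative roughness ε/D = 1.6e-06/0.1375 = 1.16e-05. Haaland: 1/√f = -1.8 log₁₀[(1.16e-05/3.7)^1.11 + 6.9/5.961e+04] = -1.8 log₁₀[7.8e-07 + 0.000116] = 7.08, so f = 0.01995.
Darcy-Weisbach: ΔP = f(L/D)(ρV²/2) = 0.01995·(8.356/0.1375)·(842.9·4.464²/2) = 0.01995·60.77·8398 = 1.018e+04 Pa.
Head loss h_f = ΔP/(ρg) = 1.018e+04/(842.9·9.81) = 1.231 m.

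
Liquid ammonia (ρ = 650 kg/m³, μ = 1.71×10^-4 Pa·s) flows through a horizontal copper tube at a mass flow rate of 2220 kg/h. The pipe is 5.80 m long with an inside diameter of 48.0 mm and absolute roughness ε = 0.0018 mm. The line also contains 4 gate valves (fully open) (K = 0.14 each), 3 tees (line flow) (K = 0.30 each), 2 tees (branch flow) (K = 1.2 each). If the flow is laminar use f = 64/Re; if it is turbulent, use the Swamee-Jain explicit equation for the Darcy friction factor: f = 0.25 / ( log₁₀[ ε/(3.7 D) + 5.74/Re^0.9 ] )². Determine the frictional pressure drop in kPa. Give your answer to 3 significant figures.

ṁ = 2220 kg/h = 2220/3600 = 0.6167 kg/s.
A = πD²/4 = π(0.048)²/4 = 0.00181 m²; mean velocity V = ṁ/(ρA) = 0.6167/(650 · 0.00181) = 0.5243 m/s.
Reynolds number Re = ρVD/μ = 650 · 0.5243 · 0.048 / 0.000171 = 9.566e+04.
Re > 4000 → turbulent. Relative roughness ε/D = 1.8e-06/0.048 = 3.75e-05. Swamee-Jain: f = 0.25/(log₁₀[3.75e-05/3.7 + 5.74/9.566e+04^0.9])² = 0.25/(log₁₀[1.01e-05 + 0.000189])² = 0.25/(-3.701)² = 0.01825.
Total minor-loss coefficient ΣK = 4·0.14 + 3·0.3 + 2·1.2 = 3.86.
ΔP = [f·L/D + ΣK]·(ρV²/2) = [0.01825·5.8/0.048 + 3.86]·(650·0.5243²/2) = [2.205 + 3.86]·89.33 = 541.8 Pa.
ΔP = 541.8 Pa = 0.542 kPa.

ΔP ≈ 0.542 kPa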